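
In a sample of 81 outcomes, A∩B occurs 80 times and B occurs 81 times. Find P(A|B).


P(A|B) = P(A∩B)/P(B) = (80/81)/(81/81) = 80/81

80/81


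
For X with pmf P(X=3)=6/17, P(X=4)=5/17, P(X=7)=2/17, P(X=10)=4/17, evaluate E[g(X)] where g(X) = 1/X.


E[1/X] = sum(g(x)*P(x))
= 1/3*6/17 + 1/4*5/17 + 1/7*2/17 + 1/10*4/17
= 551/2380

551/2380


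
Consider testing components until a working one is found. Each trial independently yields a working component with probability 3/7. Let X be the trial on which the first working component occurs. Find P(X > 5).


P(X > 5) = P(first 5 trials all fail) = (1-p)^5 = (4/7)^5 = 1024/16807

1024/16807


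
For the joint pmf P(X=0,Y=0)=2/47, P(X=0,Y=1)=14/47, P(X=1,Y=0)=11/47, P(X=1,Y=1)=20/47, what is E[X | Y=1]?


P(Y=1) = 34/47
E[X|Y=1] = (0*14 + 1*20)/34 = 20/34 = 10/17

10/17


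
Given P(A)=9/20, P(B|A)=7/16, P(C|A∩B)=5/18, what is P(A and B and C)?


P(A∩B∩C) = P(A) * P(B|A) * P(C|A∩B)
= 9/20 * 7/16 * 5/18
= 63/320 * 5/18 = 7/128

7/128


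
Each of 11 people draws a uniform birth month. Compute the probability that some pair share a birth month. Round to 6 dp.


P(all different) = prod((12-i)/12 for i=0..10) = 0.000645
P(at least one match) = 1 - 0.000645 = 0.999355

0.999355


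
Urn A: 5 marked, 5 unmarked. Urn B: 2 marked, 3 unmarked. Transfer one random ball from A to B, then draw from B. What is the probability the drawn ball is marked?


P(transfer marked) = 5/10 = 1/2; P(transfer unmarked) = 1/2
If marked transferred: Urn II has 3 marked of 6, so P(marked|marked moved) = 1/2
If unmarked transferred: Urn II has 2 marked of 6, so P(marked|unmarked moved) = 1/3
By total probability: P(marked) = 1/2*1/2 + 1/2*1/3 = 5/12

5/12


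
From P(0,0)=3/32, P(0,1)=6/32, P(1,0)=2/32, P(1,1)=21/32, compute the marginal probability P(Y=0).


P(Y=0) = P(0,0)+P(1,0) = 3/32 + 2/32 = 5/32

5/32


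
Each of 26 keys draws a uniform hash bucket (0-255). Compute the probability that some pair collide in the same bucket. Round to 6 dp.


P(all different) = prod((256-i)/256 for i=0..25) = 0.268765
P(at least one match) = 1 - 0.268765 = 0.731235

0.731235


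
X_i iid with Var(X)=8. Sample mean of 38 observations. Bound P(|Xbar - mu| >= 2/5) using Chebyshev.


Var(Xbar) = Var(X)/n = 8/38
Chebyshev: P(|Xbar-mu| >= 2/5) <= Var(Xbar)/(2/5)^2 = (4/19)/(4/25) = 25/19
Bound exceeds 1, so trivial bound: 1

1


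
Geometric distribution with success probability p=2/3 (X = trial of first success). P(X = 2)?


P(X=2) = (1-p)^1 * p = (1/3)^1 * 2/3
= 1/3 * 2/3 = 2/9

2/9


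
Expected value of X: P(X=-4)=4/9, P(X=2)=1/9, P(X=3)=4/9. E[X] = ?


E[X] = sum(x * P(x))
= -4*4/9 + 2*1/9 + 3*4/9
= -2/9

-2/9


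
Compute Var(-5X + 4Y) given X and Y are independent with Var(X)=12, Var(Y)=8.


Independence => Cov(X,Y)=0
Var(-5X + 4Y) = (-5)^2*Var(X) + 4^2*Var(Y)
= 25*12 + 16*8 = 428

428


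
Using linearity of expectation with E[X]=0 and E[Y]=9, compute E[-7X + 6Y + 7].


E[-7X + 6Y + 7] = -7*E[X] + 6*E[Y] + 7
= (-7)*(0) + (6)*(9) + (7)
= 0 + 54 + 7 = 61

61


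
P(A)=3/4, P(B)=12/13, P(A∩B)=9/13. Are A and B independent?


P(A)*P(B) = 3/4*12/13 = 9/13
P(A∩B) = 9/13, which equals P(A)P(B), so independent

Yes, A and B are independent


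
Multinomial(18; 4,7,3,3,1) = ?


18! = 6402373705728000
Denominator: 4!=24 * 7!=5040 * 3!=6 * 3!=6 * 1!=1
Coefficient = 6402373705728000 / 4354560 = 1470268800

1470268800


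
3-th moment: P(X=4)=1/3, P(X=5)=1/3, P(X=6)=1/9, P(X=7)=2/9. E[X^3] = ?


E[X^3] = sum(x^3 * P(x))
= 64*1/3 + 125*1/3 + 216*1/9 + 343*2/9
= 1469/9

1469/9


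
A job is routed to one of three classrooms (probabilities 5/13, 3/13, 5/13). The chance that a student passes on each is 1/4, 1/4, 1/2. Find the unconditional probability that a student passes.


P(A) = P(A|B1)P(B1) + P(A|B2)P(B2) + P(A|B3)P(B3)
= 1/4*5/13 + 1/4*3/13 + 1/2*5/13
= 5/52 + 3/52 + 5/26 = 9/26

9/26


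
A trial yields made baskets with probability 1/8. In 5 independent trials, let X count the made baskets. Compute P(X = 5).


P(X=5) = C(5,5) * p^5 * (1-p)^0
= 1 * 1/32768 * 1
= 1/32768

1/32768


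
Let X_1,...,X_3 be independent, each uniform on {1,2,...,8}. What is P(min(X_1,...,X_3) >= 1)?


P(min >= 1) = P(all X_i >= 1) = (P(X_1 >= 1))^3
= (8/8)^3 = 1^3 = 1

1


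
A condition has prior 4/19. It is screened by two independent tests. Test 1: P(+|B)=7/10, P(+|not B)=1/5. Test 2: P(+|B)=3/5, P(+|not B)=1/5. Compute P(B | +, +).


After test 1: P(+) = 7/10*4/19 + 1/5*15/19 = 29/95
P(B|+) = (14/95)/(29/95) = 14/29
After test 2 (use post1 as new prior): P(+) = 3/5*14/29 + 1/5*15/29 = 57/145
P(B|+,+) = (42/145)/(57/145) = 14/19

14/19


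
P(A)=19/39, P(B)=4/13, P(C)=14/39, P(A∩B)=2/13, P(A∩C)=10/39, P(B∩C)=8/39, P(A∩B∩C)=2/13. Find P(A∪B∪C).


P(A∪B∪C) = P(A)+P(B)+P(C) - P(AB)-P(AC)-P(BC) + P(ABC)
= 19/39+4/13+14/39 - 2/13-10/39-8/39 + 2/13
= 9/13

9/13


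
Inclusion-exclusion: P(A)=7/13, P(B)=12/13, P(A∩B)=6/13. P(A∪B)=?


P(A∪B) = P(A) + P(B) - P(A∩B)
= 7/13 + 12/13 - 6/13 = 1

1


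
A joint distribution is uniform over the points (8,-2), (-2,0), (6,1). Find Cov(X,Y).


E[X]=4, E[Y]=-1/3, E[XY]=-10/3
Cov(X,Y) = E[XY] - E[X]E[Y] = -10/3 - 4*-1/3 = -2

-2


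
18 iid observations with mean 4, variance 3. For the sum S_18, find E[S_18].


E[S_n] = n*E[X_1] = 18*4 = 72

72


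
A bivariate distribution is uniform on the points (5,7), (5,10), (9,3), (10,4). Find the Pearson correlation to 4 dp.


Cov(X,Y) = -5.5000, Var(X) = 5.1875, Var(Y) = 7.5000
rho = Cov/(sqrt(VarX)*sqrt(VarY)) = -0.8818

-0.8818


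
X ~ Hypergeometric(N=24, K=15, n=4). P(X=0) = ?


P(X=0) = C(15,0)*C(9,4) / C(24,4)
= 1*126 / 10626
= 126/10626 = 3/253

3/253


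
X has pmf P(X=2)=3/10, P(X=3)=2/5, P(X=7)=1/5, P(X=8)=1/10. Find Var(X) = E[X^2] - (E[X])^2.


E[X] = 4, E[X^2] = 21
Var(X) = E[X^2] - (E[X])^2 = 21 - (4)^2 = 5

5


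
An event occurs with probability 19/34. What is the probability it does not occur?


P(A') = 1 - P(A) = 1 - 19/34 = 15/34

15/34


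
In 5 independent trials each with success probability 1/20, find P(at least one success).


P(at least one) = 1 - P(none)
P(none) = (1 - 1/20)^5 = (19/20)^5 = 2476099/3200000
P(at least one) = 1 - 2476099/3200000 = 723901/3200000

723901/3200000


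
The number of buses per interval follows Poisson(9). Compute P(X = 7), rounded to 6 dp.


P(X=7) = e^(-9) * 9^7 / 7!
≈ 0.0001234098041 * 4782969 / 5040
≈ 0.117116

0.117116


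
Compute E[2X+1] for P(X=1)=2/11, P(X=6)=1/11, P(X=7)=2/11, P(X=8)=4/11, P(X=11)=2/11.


E[2X+1] = sum(g(x)*P(x))
= 3*2/11 + 13*1/11 + 15*2/11 + 17*4/11 + 23*2/11
= 163/11

163/11


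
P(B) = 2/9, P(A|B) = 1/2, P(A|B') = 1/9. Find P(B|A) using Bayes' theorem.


P(A) = P(A|B)P(B) + P(A|B')P(B') = 1/2*2/9 + 1/9*7/9 = 16/81
P(B|A) = P(A|B)P(B)/P(A) = (1/9)/(16/81) = 9/16

9/16


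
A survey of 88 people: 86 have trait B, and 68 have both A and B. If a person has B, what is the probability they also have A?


P(A|B) = P(A∩B)/P(B) = (68/88)/(86/88) = 68/86 = 34/43

34/43


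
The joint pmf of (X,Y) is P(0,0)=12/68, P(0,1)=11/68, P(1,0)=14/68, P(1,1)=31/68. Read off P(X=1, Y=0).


Read from table: P(X=1, Y=0) = 14/68 = 7/34

7/34


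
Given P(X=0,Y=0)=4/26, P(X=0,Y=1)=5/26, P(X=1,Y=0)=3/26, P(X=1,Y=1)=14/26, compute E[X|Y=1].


P(Y=1) = 19/26
E[X|Y=1] = (0*5 + 1*14)/19 = 14/19

14/19


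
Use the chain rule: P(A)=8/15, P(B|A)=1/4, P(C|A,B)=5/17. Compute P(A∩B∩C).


P(A∩B∩C) = P(A) * P(B|A) * P(C|A∩B)
= 8/15 * 1/4 * 5/17
= 2/15 * 5/17 = 2/51

2/51


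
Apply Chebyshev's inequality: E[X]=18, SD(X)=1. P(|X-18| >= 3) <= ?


k = 3/1 = 3
Chebyshev: P(|X-mu| >= k*sigma) <= 1/k^2 = 1/3^2 = 1/9

1/9


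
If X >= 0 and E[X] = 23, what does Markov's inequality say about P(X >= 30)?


Markov: P(X >= a) <= E[X]/a
P(X >= 30) <= 23/30

23/30


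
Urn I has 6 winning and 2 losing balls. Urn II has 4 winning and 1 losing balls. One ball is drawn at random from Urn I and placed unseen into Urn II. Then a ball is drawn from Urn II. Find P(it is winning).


P(transfer winning) = 6/8 = 3/4; P(transfer losing) = 1/4
If winning transferred: Urn II has 5 winning of 6, so P(winning|winning moved) = 5/6
If losing transferred: Urn II has 4 winning of 6, so P(winning|losing moved) = 2/3
By total probability: P(winning) = 3/4*5/6 + 1/4*2/3 = 19/24

19/24


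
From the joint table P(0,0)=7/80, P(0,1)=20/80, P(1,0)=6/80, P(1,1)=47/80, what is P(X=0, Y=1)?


Read from table: P(X=0, Y=1) = 20/80 = 1/4

1/4


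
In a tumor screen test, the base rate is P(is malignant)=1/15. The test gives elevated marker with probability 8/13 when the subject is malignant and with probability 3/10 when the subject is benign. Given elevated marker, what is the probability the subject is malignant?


P(A) = P(A|B)P(B) + P(A|B')P(B') = 8/13*1/15 + 3/10*14/15 = 313/975
P(B|A) = P(A|B)P(B)/P(A) = (8/195)/(313/975) = 40/313

40/313


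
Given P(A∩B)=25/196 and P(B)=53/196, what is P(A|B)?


P(A|B) = P(A∩B)/P(B) = (25/196)/(53/196) = 25/53

25/53


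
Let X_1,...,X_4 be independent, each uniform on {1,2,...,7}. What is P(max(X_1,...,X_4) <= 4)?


P(max <= 4) = P(all X_i <= 4) = (P(X_1 <= 4))^4
= (4/7)^4 = 256/2401

256/2401


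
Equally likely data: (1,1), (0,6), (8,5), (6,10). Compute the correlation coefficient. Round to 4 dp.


Cov(X,Y) = 4.6250, Var(X) = 11.1875, Var(Y) = 10.2500
rho = Cov/(sqrt(VarX)*sqrt(VarY)) = 0.4319

0.4319


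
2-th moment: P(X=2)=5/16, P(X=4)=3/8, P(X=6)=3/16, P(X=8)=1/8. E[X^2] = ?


E[X^2] = sum(x^2 * P(x))
= 4*5/16 + 16*3/8 + 36*3/16 + 64*1/8
= 22

22


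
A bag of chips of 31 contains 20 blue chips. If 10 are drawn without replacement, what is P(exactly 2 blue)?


P(X=2) = C(20,2)*C(11,8) / C(31,10)
= 190*165 / 44352165
= 31350/44352165 = 190/268801

190/268801


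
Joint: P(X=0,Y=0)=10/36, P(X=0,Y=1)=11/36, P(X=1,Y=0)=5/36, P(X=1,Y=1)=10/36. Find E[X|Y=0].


P(Y=0) = 15/36
E[X|Y=0] = (0*10 + 1*5)/15 = 5/15 = 1/3

1/3


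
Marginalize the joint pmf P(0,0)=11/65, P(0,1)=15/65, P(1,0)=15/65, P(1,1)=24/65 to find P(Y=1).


P(Y=1) = P(0,1)+P(1,1) = 15/65 + 24/65 = 39/65 = 3/5

3/5


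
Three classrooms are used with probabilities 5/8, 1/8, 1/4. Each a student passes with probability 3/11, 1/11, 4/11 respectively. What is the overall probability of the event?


P(A) = P(A|B1)P(B1) + P(A|B2)P(B2) + P(A|B3)P(B3)
= 3/11*5/8 + 1/11*1/8 + 4/11*1/4
= 15/88 + 1/88 + 1/11 = 3/11

3/11


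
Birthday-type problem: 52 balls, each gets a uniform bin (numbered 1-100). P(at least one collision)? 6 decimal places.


P(all different) = prod((100-i)/100 for i=0..51) = 0.000000
P(at least one match) = 1 - 0.000000 = 1.000000

1.000000


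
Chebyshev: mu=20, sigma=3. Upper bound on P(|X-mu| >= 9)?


k = 9/3 = 3
Chebyshev: P(|X-mu| >= k*sigma) <= 1/k^2 = 1/3^2 = 1/9

1/9


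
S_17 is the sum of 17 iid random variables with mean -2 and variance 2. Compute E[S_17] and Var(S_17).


E[S_n] = n*mu = 17*-2 = -34
Var(S_n) = n*sigma^2 = 17*2 = 34

E[S_17]=-34, Var(S_17)=34


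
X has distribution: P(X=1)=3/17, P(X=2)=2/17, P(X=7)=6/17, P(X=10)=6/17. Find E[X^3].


E[X^3] = sum(g(x)*P(x))
= 1*3/17 + 8*2/17 + 343*6/17 + 1000*6/17
= 8077/17

8077/17


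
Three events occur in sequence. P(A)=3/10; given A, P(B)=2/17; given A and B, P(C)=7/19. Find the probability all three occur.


P(A∩B∩C) = P(A) * P(B|A) * P(C|A∩B)
= 3/10 * 2/17 * 7/19
= 3/85 * 7/19 = 21/1615

21/1615


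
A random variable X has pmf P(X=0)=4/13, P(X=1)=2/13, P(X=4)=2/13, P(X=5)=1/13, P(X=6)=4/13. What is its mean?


E[X] = sum(x * P(x))
= 0*4/13 + 1*2/13 + 4*2/13 + 5*1/13 + 6*4/13
= 3

3


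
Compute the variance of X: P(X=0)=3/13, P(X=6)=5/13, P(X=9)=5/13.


E[X] = 75/13, E[X^2] = 45
Var(X) = E[X^2] - (E[X])^2 = 45 - (75/13)^2 = 1980/169

1980/169


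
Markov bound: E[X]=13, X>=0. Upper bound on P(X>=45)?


Markov: P(X >= a) <= E[X]/a
P(X >= 45) <= 13/45

13/45


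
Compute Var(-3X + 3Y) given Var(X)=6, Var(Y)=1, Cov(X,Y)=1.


Var(-3X + 3Y) = (-3)^2*Var(X) + 3^2*Var(Y) + 2*(-3)*3*Cov(X,Y)
= 9*6 + 9*1 - 18*1
= 54 + 9 - 18 = 45

45


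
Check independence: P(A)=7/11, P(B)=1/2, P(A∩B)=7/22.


P(A)*P(B) = 7/11*1/2 = 7/22
P(A∩B) = 7/22, which equals P(A)P(B), so independent

Yes, A and B are independent


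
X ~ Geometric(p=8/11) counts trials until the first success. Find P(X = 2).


P(X=2) = (1-p)^1 * p = (3/11)^1 * 8/11
= 3/11 * 8/11 = 24/121

24/121


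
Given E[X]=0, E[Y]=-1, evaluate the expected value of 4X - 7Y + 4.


E[4X - 7Y + 4] = 4*E[X] - 7*E[Y] + 4
= (4)*(0) + (-7)*(-1) + (4)
= 0 + 7 + 4 = 11

11


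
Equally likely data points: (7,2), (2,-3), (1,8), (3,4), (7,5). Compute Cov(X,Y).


E[X]=4, E[Y]=16/5, E[XY]=63/5
Cov(X,Y) = E[XY] - E[X]E[Y] = 63/5 - 4*16/5 = -1/5

-1/5


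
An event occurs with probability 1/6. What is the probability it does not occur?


P(A') = 1 - P(A) = 1 - 1/6 = 5/6

5/6


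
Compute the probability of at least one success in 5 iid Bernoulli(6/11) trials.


P(at least one) = 1 - P(none)
P(none) = (1 - 6/11)^5 = (5/11)^5 = 3125/161051
P(at least one) = 1 - 3125/161051 = 157926/161051

157926/161051


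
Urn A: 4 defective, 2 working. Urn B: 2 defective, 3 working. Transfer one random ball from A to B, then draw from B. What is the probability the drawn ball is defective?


P(transfer defective) = 4/6 = 2/3; P(transfer working) = 1/3
If defective transferred: Urn II has 3 defective of 6, so P(defective|defective moved) = 1/2
If working transferred: Urn II has 2 defective of 6, so P(defective|working moved) = 1/3
By total probability: P(defective) = 2/3*1/2 + 1/3*1/3 = 4/9

4/9


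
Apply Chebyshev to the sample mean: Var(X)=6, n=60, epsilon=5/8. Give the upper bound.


Var(Xbar) = Var(X)/n = 6/60
Chebyshev: P(|Xbar-mu| >= 5/8) <= Var(Xbar)/(5/8)^2 = (1/10)/(25/64) = 32/125

32/125


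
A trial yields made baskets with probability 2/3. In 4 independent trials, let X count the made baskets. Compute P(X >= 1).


P(X>=1) = P(X=1) + P(X=2) + P(X=3) + P(X=4)
= 8/81 + 8/27 + 32/81 + 16/81
= 80/81

80/81


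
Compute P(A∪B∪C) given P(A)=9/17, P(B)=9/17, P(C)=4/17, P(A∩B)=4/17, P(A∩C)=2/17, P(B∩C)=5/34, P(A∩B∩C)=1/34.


P(A∪B∪C) = P(A)+P(B)+P(C) - P(AB)-P(AC)-P(BC) + P(ABC)
= 9/17+9/17+4/17 - 4/17-2/17-5/34 + 1/34
= 14/17

14/17


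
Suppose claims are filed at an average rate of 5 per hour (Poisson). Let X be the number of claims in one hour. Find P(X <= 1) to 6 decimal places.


P(X<=1) = e^(-5)*5^0/0! + e^(-5)*5^1/1!
≈ 0.0067379470 + 0.0336897350
= 0.0404276820
≈ 0.040428

0.040428


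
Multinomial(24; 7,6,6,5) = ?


24! = 620448401733239439360000
Denominator: 7!=5040 * 6!=720 * 6!=720 * 5!=120
Coefficient = 620448401733239439360000 / 313528320000 = 1978922994048

1978922994048


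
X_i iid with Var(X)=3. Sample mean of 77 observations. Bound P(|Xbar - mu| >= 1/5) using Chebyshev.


Var(Xbar) = Var(X)/n = 3/77
Chebyshev: P(|Xbar-mu| >= 1/5) <= Var(Xbar)/(1/5)^2 = (3/77)/(1/25) = 75/77

75/77


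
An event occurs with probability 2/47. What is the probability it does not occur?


P(A') = 1 - P(A) = 1 - 2/47 = 45/47

45/47


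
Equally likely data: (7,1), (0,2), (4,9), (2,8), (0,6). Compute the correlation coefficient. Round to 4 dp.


Cov(X,Y) = -1.7200, Var(X) = 7.0400, Var(Y) = 10.1600
rho = Cov/(sqrt(VarX)*sqrt(VarY)) = -0.2034

-0.2034


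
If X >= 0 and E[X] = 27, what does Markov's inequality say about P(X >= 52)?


Markov: P(X >= a) <= E[X]/a
P(X >= 52) <= 27/52

27/52


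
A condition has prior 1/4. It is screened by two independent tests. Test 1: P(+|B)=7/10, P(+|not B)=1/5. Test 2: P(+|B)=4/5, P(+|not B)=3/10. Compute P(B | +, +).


After test 1: P(+) = 7/10*1/4 + 1/5*3/4 = 13/40
P(B|+) = (7/40)/(13/40) = 7/13
After test 2 (use post1 as new prior): P(+) = 4/5*7/13 + 3/10*6/13 = 37/65
P(B|+,+) = (28/65)/(37/65) = 28/37

28/37


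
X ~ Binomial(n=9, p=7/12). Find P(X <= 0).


P(X<=0) = P(X=0)
= 1953125/5159780352
= 1953125/5159780352

1953125/5159780352


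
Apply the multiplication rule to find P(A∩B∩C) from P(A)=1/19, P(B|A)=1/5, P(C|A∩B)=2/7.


P(A∩B∩C) = P(A) * P(B|A) * P(C|A∩B)
= 1/19 * 1/5 * 2/7
= 1/95 * 2/7 = 2/665

2/665


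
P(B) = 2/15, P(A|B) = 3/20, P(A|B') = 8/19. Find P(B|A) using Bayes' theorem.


P(A) = P(A|B)P(B) + P(A|B')P(B') = 3/20*2/15 + 8/19*13/15 = 1097/2850
P(B|A) = P(A|B)P(B)/P(A) = (1/50)/(1097/2850) = 57/1097

57/1097


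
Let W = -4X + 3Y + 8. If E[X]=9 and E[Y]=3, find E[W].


E[-4X + 3Y + 8] = -4*E[X] + 3*E[Y] + 8
= (-4)*(9) + (3)*(3) + (8)
= -36 + 9 + 8 = -19

-19


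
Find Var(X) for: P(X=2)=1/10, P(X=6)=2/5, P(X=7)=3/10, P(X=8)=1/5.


E[X] = 63/10, E[X^2] = 423/10
Var(X) = E[X^2] - (E[X])^2 = 423/10 - (63/10)^2 = 261/100

261/100


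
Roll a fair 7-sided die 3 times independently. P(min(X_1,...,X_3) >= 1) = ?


P(min >= 1) = P(all X_i >= 1) = (P(X_1 >= 1))^3
= (7/7)^3 = 1^3 = 1

1


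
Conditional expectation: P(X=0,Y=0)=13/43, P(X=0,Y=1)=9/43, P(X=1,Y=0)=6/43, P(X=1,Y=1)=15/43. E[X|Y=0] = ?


P(Y=0) = 19/43
E[X|Y=0] = (0*13 + 1*6)/19 = 6/19

6/19


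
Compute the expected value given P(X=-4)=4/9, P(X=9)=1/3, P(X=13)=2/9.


E[X] = sum(x * P(x))
= -4*4/9 + 9*1/3 + 13*2/9
= 37/9

37/9


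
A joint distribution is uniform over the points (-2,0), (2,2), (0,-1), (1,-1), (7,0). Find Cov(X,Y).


E[X]=8/5, E[Y]=0, E[XY]=3/5
Cov(X,Y) = E[XY] - E[X]E[Y] = 3/5 - 8/5*0 = 3/5

3/5


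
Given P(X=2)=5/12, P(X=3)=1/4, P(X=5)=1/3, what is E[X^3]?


E[X^3] = sum(g(x)*P(x))
= 8*5/12 + 27*1/4 + 125*1/3
= 207/4

207/4


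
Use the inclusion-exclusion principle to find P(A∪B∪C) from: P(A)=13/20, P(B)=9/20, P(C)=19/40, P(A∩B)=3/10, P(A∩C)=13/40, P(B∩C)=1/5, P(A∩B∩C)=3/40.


P(A∪B∪C) = P(A)+P(B)+P(C) - P(AB)-P(AC)-P(BC) + P(ABC)
= 13/20+9/20+19/40 - 3/10-13/40-1/5 + 3/40
= 33/40

33/40


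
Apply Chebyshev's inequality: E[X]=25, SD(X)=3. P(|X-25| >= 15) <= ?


k = 15/3 = 5
Chebyshev: P(|X-mu| >= k*sigma) <= 1/k^2 = 1/5^2 = 1/25

1/25


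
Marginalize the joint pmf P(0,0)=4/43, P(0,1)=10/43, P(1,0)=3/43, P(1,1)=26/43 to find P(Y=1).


P(Y=1) = P(0,1)+P(1,1) = 10/43 + 26/43 = 36/43

36/43


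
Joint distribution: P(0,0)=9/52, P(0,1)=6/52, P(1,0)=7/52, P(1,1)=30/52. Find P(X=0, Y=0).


Read from table: P(X=0, Y=0) = 9/52

9/52


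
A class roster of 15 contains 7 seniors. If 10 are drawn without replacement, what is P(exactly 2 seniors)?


P(X=2) = C(7,2)*C(8,8) / C(15,10)
= 21*1 / 3003
= 21/3003 = 1/143

1/143


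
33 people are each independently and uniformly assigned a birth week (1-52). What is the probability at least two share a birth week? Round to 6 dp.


P(all different) = prod((52-i)/52 for i=0..32) = 0.000002
P(at least one match) = 1 - 0.000002 = 0.999998

0.999998


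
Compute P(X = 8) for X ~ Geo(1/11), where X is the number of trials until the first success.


P(X=8) = (1-p)^7 * p = (10/11)^7 * 1/11
= 10000000/19487171 * 1/11 = 10000000/214358881

10000000/214358881


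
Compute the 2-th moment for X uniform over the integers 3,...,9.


E[X^2] = (1/7) * sum(x^2 for x=3..9)
= 280/7 = 40

40


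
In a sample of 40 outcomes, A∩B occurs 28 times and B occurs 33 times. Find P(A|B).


P(A|B) = P(A∩B)/P(B) = (28/40)/(33/40) = 28/33

28/33


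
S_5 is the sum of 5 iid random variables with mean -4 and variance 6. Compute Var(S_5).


By independence, Var(S_n) = n*Var(X_1) = 5*6 = 30

30


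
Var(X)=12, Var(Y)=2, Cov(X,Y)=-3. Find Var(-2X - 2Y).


Var(-2X - 2Y) = (-2)^2*Var(X) + (-2)^2*Var(Y) + 2*(-2)*(-2)*Cov(X,Y)
= 4*12 + 4*2 + 8*(-3)
= 48 + 8 - 24 = 32

32


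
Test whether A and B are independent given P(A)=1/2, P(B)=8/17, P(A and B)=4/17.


P(A)*P(B) = 1/2*8/17 = 4/17
P(A∩B) = 4/17, which equals P(A)P(B), so independent

Yes, A and B are independent


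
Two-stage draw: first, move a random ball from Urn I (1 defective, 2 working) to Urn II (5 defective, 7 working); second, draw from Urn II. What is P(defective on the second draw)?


P(transfer defective) = 1/3; P(transfer working) = 2/3
If defective transferred: Urn II has 6 defective of 13, so P(defective|defective moved) = 6/13
If working transferred: Urn II has 5 defective of 13, so P(defective|working moved) = 5/13
By total probability: P(defective) = 1/3*6/13 + 2/3*5/13 = 16/39

16/39


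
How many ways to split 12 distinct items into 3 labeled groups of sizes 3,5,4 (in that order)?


12! = 479001600
Denominator: 3!=6 * 5!=120 * 4!=24
Coefficient = 479001600 / 17280 = 27720

27720


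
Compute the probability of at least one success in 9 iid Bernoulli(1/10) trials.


P(at least one) = 1 - P(none)
P(none) = (1 - 1/10)^9 = (9/10)^9 = 387420489/1000000000
P(at least one) = 1 - 387420489/1000000000 = 612579511/1000000000

612579511/1000000000


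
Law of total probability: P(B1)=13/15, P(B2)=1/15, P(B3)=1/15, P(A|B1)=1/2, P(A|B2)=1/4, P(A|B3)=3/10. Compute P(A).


P(A) = P(A|B1)P(B1) + P(A|B2)P(B2) + P(A|B3)P(B3)
= 1/2*13/15 + 1/4*1/15 + 3/10*1/15
= 13/30 + 1/60 + 1/50 = 47/100

47/100


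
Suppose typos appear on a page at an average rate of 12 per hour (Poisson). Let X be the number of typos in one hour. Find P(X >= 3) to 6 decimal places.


P(X>=3) = 1 - P(X<=2) = 1 - (e^(-12)*12^0/0! + e^(-12)*12^1/1! + e^(-12)*12^2/2!)
≈ 1 - (0.0000061442 + 0.0000737305 + 0.0004423833)
= 1 - 0.0005222580 = 0.9994777420
≈ 0.999478

0.999478


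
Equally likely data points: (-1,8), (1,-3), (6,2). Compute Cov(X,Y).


E[X]=2, E[Y]=7/3, E[XY]=1/3
Cov(X,Y) = E[XY] - E[X]E[Y] = 1/3 - 2*7/3 = -13/3

-13/3


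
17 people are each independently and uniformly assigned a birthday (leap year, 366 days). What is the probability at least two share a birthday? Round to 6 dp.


P(all different) = prod((366-i)/366 for i=0..16) = 0.685712
P(at least one match) = 1 - 0.685712 = 0.314288

0.314288


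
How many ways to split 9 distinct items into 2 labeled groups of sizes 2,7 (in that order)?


9! = 362880
Denominator: 2!=2 * 7!=5040
Coefficient = 362880 / 10080 = 36

36


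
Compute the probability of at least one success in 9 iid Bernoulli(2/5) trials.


P(at least one) = 1 - P(none)
P(none) = (1 - 2/5)^9 = (3/5)^9 = 19683/1953125
P(at least one) = 1 - 19683/1953125 = 1933442/1953125

1933442/1953125


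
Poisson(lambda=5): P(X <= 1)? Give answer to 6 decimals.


P(X<=1) = e^(-5)*5^0/0! + e^(-5)*5^1/1!
≈ 0.0067379470 + 0.0336897350
= 0.0404276820
≈ 0.040428

0.040428


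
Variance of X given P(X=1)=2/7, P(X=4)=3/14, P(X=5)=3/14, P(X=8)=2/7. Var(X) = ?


E[X] = 9/2, E[X^2] = 383/14
Var(X) = E[X^2] - (E[X])^2 = 383/14 - (9/2)^2 = 199/28

199/28


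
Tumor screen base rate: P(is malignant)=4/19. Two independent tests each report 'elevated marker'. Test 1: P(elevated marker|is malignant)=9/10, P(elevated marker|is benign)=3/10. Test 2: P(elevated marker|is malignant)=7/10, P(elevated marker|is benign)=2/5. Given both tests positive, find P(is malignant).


After test 1: P(+) = 9/10*4/19 + 3/10*15/19 = 81/190
P(B|+) = (18/95)/(81/190) = 4/9
After test 2 (use post1 as new prior): P(+) = 7/10*4/9 + 2/5*5/9 = 8/15
P(B|+,+) = (14/45)/(8/15) = 7/12

7/12


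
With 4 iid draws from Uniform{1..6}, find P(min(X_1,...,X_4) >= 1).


P(min >= 1) = P(all X_i >= 1) = (P(X_1 >= 1))^4
= (6/6)^4 = 1^4 = 1

1


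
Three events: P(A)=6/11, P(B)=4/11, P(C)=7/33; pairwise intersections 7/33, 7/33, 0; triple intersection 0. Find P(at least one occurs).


P(A∪B∪C) = P(A)+P(B)+P(C) - P(AB)-P(AC)-P(BC) + P(ABC)
= 6/11+4/11+7/33 - 7/33-7/33-0 + 0
= 23/33

23/33


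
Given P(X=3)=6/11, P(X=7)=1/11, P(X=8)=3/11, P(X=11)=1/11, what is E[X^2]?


E[X^2] = sum(g(x)*P(x))
= 9*6/11 + 49*1/11 + 64*3/11 + 121*1/11
= 416/11

416/11


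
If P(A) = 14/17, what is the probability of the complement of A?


P(A') = 1 - P(A) = 1 - 14/17 = 3/17

3/17


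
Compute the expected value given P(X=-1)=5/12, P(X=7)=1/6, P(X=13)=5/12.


E[X] = sum(x * P(x))
= -1*5/12 + 7*1/6 + 13*5/12
= 37/6

37/6


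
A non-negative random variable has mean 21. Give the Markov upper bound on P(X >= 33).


Markov: P(X >= a) <= E[X]/a
P(X >= 33) <= 21/33 = 7/11

7/11


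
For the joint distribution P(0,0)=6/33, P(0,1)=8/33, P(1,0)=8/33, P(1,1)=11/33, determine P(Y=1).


P(Y=1) = P(0,1)+P(1,1) = 8/33 + 11/33 = 19/33

19/33


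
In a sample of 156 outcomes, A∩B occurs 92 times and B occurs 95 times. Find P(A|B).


P(A|B) = P(A∩B)/P(B) = (92/156)/(95/156) = 92/95

92/95


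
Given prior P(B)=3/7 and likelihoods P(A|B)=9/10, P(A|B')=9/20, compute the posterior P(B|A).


P(A) = P(A|B)P(B) + P(A|B')P(B') = 9/10*3/7 + 9/20*4/7 = 9/14
P(B|A) = P(A|B)P(B)/P(A) = (27/70)/(9/14) = 3/5

3/5


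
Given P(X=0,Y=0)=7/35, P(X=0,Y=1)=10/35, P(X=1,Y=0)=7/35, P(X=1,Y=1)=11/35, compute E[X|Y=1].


P(Y=1) = 21/35
E[X|Y=1] = (0*10 + 1*11)/21 = 11/21

11/21


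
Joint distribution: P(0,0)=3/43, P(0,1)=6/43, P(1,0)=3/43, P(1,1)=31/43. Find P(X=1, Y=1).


Read from table: P(X=1, Y=1) = 31/43

31/43


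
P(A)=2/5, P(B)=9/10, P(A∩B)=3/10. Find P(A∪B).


P(A∪B) = P(A) + P(B) - P(A∩B)
= 2/5 + 9/10 - 3/10 = 1

1


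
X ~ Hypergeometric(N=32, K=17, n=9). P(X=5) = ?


P(X=5) = C(17,5)*C(15,4) / C(32,9)
= 6188*1365 / 28048800
= 8446620/28048800 = 10829/35960

10829/35960


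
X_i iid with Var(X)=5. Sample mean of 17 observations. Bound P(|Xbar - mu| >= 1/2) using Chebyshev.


Var(Xbar) = Var(X)/n = 5/17
Chebyshev: P(|Xbar-mu| >= 1/2) <= Var(Xbar)/(1/2)^2 = (5/17)/(1/4) = 20/17
Bound exceeds 1, so trivial bound: 1

1


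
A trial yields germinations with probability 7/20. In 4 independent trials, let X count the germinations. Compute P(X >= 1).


P(X>=1) = P(X=1) + P(X=2) + P(X=3) + P(X=4)
= 15379/40000 + 24843/80000 + 4459/40000 + 2401/160000
= 131439/160000

131439/160000


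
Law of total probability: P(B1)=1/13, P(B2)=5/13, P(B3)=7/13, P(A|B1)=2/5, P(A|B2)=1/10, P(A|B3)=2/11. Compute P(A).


P(A) = P(A|B1)P(B1) + P(A|B2)P(B2) + P(A|B3)P(B3)
= 2/5*1/13 + 1/10*5/13 + 2/11*7/13
= 2/65 + 1/26 + 14/143 = 239/1430

239/1430


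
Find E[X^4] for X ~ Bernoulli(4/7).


For Bernoulli: X in {0,1}
E[X^4] = 0^4*(1-4/7) + 1^4*4/7 = 4/7

4/7


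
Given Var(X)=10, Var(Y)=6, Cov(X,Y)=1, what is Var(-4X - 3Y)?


Var(-4X - 3Y) = (-4)^2*Var(X) + (-3)^2*Var(Y) + 2*(-4)*(-3)*Cov(X,Y)
= 16*10 + 9*6 + 24*1
= 160 + 54 + 24 = 238

238


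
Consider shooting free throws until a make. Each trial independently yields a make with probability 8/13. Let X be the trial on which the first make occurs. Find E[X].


For geometric (trials until first success), E[X] = 1/p = 1/(8/13) = 13/8

13/8


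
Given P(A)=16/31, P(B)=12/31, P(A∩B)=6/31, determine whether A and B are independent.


P(A)*P(B) = 16/31*12/31 = 192/961
P(A∩B) = 6/31 != 192/961, so not independent

No, A and B are not independent


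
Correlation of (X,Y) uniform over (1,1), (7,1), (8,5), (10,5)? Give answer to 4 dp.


Cov(X,Y) = 5.0000, Var(X) = 11.2500, Var(Y) = 4.0000
rho = Cov/(sqrt(VarX)*sqrt(VarY)) = 0.7454

0.7454


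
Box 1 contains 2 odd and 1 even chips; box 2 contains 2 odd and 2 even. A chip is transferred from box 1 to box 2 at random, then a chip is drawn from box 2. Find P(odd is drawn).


P(transfer odd) = 2/3; P(transfer even) = 1/3
If odd transferred: Urn II has 3 odd of 5, so P(odd|odd moved) = 3/5
If even transferred: Urn II has 2 odd of 5, so P(odd|even moved) = 2/5
By total probability: P(odd) = 2/3*3/5 + 1/3*2/5 = 8/15

8/15


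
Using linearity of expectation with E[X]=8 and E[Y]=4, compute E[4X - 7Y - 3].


E[4X - 7Y - 3] = 4*E[X] - 7*E[Y] - 3
= (4)*(8) + (-7)*(4) + (-3)
= 32 - 28 - 3 = 1

1


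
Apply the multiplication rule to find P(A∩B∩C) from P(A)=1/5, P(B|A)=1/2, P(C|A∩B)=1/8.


P(A∩B∩C) = P(A) * P(B|A) * P(C|A∩B)
= 1/5 * 1/2 * 1/8
= 1/10 * 1/8 = 1/80

1/80


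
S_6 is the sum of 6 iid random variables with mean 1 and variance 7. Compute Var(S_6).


By independence, Var(S_n) = n*Var(X_1) = 6*7 = 42

42


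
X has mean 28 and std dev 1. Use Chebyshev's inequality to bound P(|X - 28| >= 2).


k = 2/1 = 2
Chebyshev: P(|X-mu| >= k*sigma) <= 1/k^2 = 1/2^2 = 1/4

1/4


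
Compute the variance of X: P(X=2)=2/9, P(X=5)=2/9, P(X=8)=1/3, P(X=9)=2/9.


E[X] = 56/9, E[X^2] = 412/9
Var(X) = E[X^2] - (E[X])^2 = 412/9 - (56/9)^2 = 572/81

572/81


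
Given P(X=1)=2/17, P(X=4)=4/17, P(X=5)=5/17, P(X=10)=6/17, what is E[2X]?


E[2X] = sum(g(x)*P(x))
= 2*2/17 + 8*4/17 + 10*5/17 + 20*6/17
= 206/17

206/17


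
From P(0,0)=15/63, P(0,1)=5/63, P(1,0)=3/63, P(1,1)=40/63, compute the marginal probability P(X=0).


P(X=0) = P(0,0)+P(0,1) = 15/63 + 5/63 = 20/63

20/63


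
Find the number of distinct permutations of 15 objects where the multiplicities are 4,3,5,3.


15! = 1307674368000
Denominator: 4!=24 * 3!=6 * 5!=120 * 3!=6
Coefficient = 1307674368000 / 103680 = 12612600

12612600


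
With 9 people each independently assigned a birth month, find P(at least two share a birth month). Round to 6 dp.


P(all different) = prod((12-i)/12 for i=0..8) = 0.015472
P(at least one match) = 1 - 0.015472 = 0.984528

0.984528


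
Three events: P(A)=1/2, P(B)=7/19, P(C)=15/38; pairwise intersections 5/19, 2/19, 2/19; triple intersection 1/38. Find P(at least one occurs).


P(A∪B∪C) = P(A)+P(B)+P(C) - P(AB)-P(AC)-P(BC) + P(ABC)
= 1/2+7/19+15/38 - 5/19-2/19-2/19 + 1/38
= 31/38

31/38


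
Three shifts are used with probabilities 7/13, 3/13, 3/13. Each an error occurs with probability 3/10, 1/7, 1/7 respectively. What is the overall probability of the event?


P(A) = P(A|B1)P(B1) + P(A|B2)P(B2) + P(A|B3)P(B3)
= 3/10*7/13 + 1/7*3/13 + 1/7*3/13
= 21/130 + 3/91 + 3/91 = 207/910

207/910


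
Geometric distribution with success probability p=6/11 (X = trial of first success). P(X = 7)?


P(X=7) = (1-p)^6 * p = (5/11)^6 * 6/11
= 15625/1771561 * 6/11 = 93750/19487171

93750/19487171


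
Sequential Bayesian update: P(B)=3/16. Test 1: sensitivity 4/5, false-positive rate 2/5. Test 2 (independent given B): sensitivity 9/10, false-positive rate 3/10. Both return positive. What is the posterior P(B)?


After test 1: P(+) = 4/5*3/16 + 2/5*13/16 = 19/40
P(B|+) = (3/20)/(19/40) = 6/19
After test 2 (use post1 as new prior): P(+) = 9/10*6/19 + 3/10*13/19 = 93/190
P(B|+,+) = (27/95)/(93/190) = 18/31

18/31


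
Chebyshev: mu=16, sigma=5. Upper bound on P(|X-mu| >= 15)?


k = 15/5 = 3
Chebyshev: P(|X-mu| >= k*sigma) <= 1/k^2 = 1/3^2 = 1/9

1/9


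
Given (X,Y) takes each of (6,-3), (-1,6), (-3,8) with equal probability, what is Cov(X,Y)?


E[X]=2/3, E[Y]=11/3, E[XY]=-16
Cov(X,Y) = E[XY] - E[X]E[Y] = -16 - 2/3*11/3 = -166/9

-166/9


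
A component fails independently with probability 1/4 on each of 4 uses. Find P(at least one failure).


P(at least one) = 1 - P(none)
P(none) = (1 - 1/4)^4 = (3/4)^4 = 81/256
P(at least one) = 1 - 81/256 = 175/256

175/256


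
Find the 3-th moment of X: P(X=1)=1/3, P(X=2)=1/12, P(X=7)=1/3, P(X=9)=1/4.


E[X^3] = sum(x^3 * P(x))
= 1*1/3 + 8*1/12 + 343*1/3 + 729*1/4
= 3571/12

3571/12


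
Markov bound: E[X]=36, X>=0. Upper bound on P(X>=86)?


Markov: P(X >= a) <= E[X]/a
P(X >= 86) <= 36/86 = 18/43

18/43


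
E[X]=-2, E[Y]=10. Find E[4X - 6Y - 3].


E[4X - 6Y - 3] = 4*E[X] - 6*E[Y] - 3
= (4)*(-2) + (-6)*(10) + (-3)
= -8 - 60 - 3 = -71

-71


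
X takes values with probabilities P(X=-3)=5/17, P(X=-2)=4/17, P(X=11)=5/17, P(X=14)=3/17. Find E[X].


E[X] = sum(x * P(x))
= -3*5/17 - 2*4/17 + 11*5/17 + 14*3/17
= 74/17

74/17


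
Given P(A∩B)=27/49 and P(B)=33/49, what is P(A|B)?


P(A|B) = P(A∩B)/P(B) = (54/98)/(66/98) = 54/66 = 9/11

9/11


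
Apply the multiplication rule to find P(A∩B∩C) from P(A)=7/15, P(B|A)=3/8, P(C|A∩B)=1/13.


P(A∩B∩C) = P(A) * P(B|A) * P(C|A∩B)
= 7/15 * 3/8 * 1/13
= 7/40 * 1/13 = 7/520

7/520


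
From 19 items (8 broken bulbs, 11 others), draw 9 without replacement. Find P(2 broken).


P(X=2) = C(8,2)*C(11,7) / C(19,9)
= 28*330 / 92378
= 9240/92378 = 420/4199

420/4199


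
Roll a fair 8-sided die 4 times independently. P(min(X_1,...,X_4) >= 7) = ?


P(min >= 7) = P(all X_i >= 7) = (P(X_1 >= 7))^4
= (2/8)^4 = (1/4)^4 = 1/256

1/256


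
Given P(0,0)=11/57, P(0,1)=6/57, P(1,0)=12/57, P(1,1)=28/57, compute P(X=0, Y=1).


Read from table: P(X=0, Y=1) = 6/57 = 2/19

2/19


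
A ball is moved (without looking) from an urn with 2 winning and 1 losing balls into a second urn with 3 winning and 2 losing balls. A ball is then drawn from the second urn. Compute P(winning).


P(transfer winning) = 2/3; P(transfer losing) = 1/3
If winning transferred: Urn II has 4 winning of 6, so P(winning|winning moved) = 2/3
If losing transferred: Urn II has 3 winning of 6, so P(winning|losing moved) = 1/2
By total probability: P(winning) = 2/3*2/3 + 1/3*1/2 = 11/18

11/18


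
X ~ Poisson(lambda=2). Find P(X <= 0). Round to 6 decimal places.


P(X<=0) = e^(-2)*2^0/0!
≈ 0.1353352832
≈ 0.135335

0.135335


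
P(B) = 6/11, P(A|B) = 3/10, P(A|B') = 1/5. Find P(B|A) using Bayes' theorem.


P(A) = P(A|B)P(B) + P(A|B')P(B') = 3/10*6/11 + 1/5*5/11 = 14/55
P(B|A) = P(A|B)P(B)/P(A) = (9/55)/(14/55) = 9/14

9/14


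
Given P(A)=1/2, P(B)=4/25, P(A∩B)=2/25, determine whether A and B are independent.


P(A)*P(B) = 1/2*4/25 = 2/25
P(A∩B) = 2/25, which equals P(A)P(B), so independent

Yes, A and B are independent


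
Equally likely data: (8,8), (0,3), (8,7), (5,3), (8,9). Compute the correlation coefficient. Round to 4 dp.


Cov(X,Y) = 6.6000, Var(X) = 9.7600, Var(Y) = 6.4000
rho = Cov/(sqrt(VarX)*sqrt(VarY)) = 0.8351

0.8351


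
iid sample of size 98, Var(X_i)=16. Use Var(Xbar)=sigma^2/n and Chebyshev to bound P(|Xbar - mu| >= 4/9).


Var(Xbar) = Var(X)/n = 16/98
Chebyshev: P(|Xbar-mu| >= 4/9) <= Var(Xbar)/(4/9)^2 = (8/49)/(16/81) = 81/98

81/98


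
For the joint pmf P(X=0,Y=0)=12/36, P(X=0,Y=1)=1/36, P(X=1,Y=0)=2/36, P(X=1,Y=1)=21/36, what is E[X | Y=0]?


P(Y=0) = 14/36
E[X|Y=0] = (0*12 + 1*2)/14 = 2/14 = 1/7

1/7


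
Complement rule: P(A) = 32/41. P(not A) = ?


P(A') = 1 - P(A) = 1 - 32/41 = 9/41

9/41


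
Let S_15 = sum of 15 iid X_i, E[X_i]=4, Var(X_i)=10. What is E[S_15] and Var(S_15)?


E[S_n] = n*mu = 15*4 = 60
Var(S_n) = n*sigma^2 = 15*10 = 150

E[S_15]=60, Var(S_15)=150


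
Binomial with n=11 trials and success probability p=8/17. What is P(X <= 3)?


P(X<=3) = P(X=0) + P(X=1) + P(X=2) + P(X=3)
= 31381059609/34271896307633 + 306837027288/34271896307633 + 1363720121280/34271896307633 + 3636586990080/34271896307633
= 5338525198257/34271896307633

5338525198257/34271896307633


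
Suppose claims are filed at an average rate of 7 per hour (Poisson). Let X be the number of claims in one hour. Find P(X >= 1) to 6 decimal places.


P(X>=1) = 1 - P(X<=0) = 1 - (e^(-7)*7^0/0!)
≈ 1 - 0.0009118820 = 0.9990881180
≈ 0.999088

0.999088


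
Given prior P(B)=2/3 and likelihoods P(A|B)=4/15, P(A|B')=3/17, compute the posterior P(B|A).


P(A) = P(A|B)P(B) + P(A|B')P(B') = 4/15*2/3 + 3/17*1/3 = 181/765
P(B|A) = P(A|B)P(B)/P(A) = (8/45)/(181/765) = 136/181

136/181


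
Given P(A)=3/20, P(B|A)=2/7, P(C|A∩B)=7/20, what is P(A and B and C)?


P(A∩B∩C) = P(A) * P(B|A) * P(C|A∩B)
= 3/20 * 2/7 * 7/20
= 3/70 * 7/20 = 3/200

3/200


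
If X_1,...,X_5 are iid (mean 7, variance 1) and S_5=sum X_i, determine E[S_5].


E[S_n] = n*E[X_1] = 5*7 = 35

35


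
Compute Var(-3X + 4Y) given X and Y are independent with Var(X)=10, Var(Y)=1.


Independence => Cov(X,Y)=0
Var(-3X + 4Y) = (-3)^2*Var(X) + 4^2*Var(Y)
= 9*10 + 16*1 = 106

106


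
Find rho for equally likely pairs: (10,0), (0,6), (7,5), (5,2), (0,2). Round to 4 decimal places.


Cov(X,Y) = -4.2000, Var(X) = 15.4400, Var(Y) = 4.8000
rho = Cov/(sqrt(VarX)*sqrt(VarY)) = -0.4879

-0.4879


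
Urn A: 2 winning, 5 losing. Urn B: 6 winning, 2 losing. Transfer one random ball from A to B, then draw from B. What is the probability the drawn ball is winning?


P(transfer winning) = 2/7; P(transfer losing) = 5/7
If winning transferred: Urn II has 7 winning of 9, so P(winning|winning moved) = 7/9
If losing transferred: Urn II has 6 winning of 9, so P(winning|losing moved) = 2/3
By total probability: P(winning) = 2/7*7/9 + 5/7*2/3 = 44/63

44/63


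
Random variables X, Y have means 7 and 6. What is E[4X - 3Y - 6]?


E[4X - 3Y - 6] = 4*E[X] - 3*E[Y] - 6
= (4)*(7) + (-3)*(6) + (-6)
= 28 - 18 - 6 = 4

4


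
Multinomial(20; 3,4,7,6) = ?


20! = 2432902008176640000
Denominator: 3!=6 * 4!=24 * 7!=5040 * 6!=720
Coefficient = 2432902008176640000 / 522547200 = 4655851200

4655851200


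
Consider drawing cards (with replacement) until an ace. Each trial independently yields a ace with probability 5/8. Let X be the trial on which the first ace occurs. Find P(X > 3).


P(X > 3) = P(first 3 trials all fail) = (1-p)^3 = (3/8)^3 = 27/512

27/512


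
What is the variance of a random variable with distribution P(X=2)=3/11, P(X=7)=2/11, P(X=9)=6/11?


E[X] = 74/11, E[X^2] = 596/11
Var(X) = E[X^2] - (E[X])^2 = 596/11 - (74/11)^2 = 1080/121

1080/121


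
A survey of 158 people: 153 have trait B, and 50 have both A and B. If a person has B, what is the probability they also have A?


P(A|B) = P(A∩B)/P(B) = (50/158)/(153/158) = 50/153

50/153


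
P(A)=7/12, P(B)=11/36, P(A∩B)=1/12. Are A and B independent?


P(A)*P(B) = 7/12*11/36 = 77/432
P(A∩B) = 1/12 != 77/432, so not independent

No, A and B are not independent


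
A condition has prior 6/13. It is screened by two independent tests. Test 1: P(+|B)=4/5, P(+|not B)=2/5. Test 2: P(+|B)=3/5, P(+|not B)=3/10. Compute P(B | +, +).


After test 1: P(+) = 4/5*6/13 + 2/5*7/13 = 38/65
P(B|+) = (24/65)/(38/65) = 12/19
After test 2 (use post1 as new prior): P(+) = 3/5*12/19 + 3/10*7/19 = 93/190
P(B|+,+) = (36/95)/(93/190) = 24/31

24/31


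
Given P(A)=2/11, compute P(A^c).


P(A') = 1 - P(A) = 1 - 2/11 = 9/11

9/11


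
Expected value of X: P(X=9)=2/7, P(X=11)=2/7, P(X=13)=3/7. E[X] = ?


E[X] = sum(x * P(x))
= 9*2/7 + 11*2/7 + 13*3/7
= 79/7

79/7


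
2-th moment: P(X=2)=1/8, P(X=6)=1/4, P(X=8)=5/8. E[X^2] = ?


E[X^2] = sum(x^2 * P(x))
= 4*1/8 + 36*1/4 + 64*5/8
= 99/2

99/2


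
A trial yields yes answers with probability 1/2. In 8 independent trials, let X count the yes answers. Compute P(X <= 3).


P(X<=3) = P(X=0) + P(X=1) + P(X=2) + P(X=3)
= 1/256 + 1/32 + 7/64 + 7/32
= 93/256

93/256


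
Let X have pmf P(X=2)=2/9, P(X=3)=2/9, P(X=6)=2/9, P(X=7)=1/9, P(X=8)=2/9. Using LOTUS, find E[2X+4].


E[2X+4] = sum(g(x)*P(x))
= 8*2/9 + 10*2/9 + 16*2/9 + 18*1/9 + 20*2/9
= 14

14


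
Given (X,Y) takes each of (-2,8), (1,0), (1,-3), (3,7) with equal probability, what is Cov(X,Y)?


E[X]=3/4, E[Y]=3, E[XY]=1/2
Cov(X,Y) = E[XY] - E[X]E[Y] = 1/2 - 3/4*3 = -7/4

-7/4


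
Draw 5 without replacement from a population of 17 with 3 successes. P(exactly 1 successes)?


P(X=1) = C(3,1)*C(14,4) / C(17,5)
= 3*1001 / 6188
= 3003/6188 = 33/68

33/68


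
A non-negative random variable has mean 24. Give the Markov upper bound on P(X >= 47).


Markov: P(X >= a) <= E[X]/a
P(X >= 47) <= 24/47

24/47
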